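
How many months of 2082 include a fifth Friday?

4

A month has five Fridays exactly when Friday falls within its first (length − 28) days.
Jan: 31 days, starts Thu → 5 of Thu, Fri, Sat ✓
Feb: 28 days, starts Sun → 5 of (none)
Mar: 31 days, starts Sun → 5 of Sun, Mon, Tue
Apr: 30 days, starts Wed → 5 of Wed, Thu
May: 31 days, starts Fri → 5 of Fri, Sat, Sun ✓
Jun: 30 days, starts Mon → 5 of Mon, Tue
Jul: 31 days, starts Wed → 5 of Wed, Thu, Fri ✓
Aug: 31 days, starts Sat → 5 of Sat, Sun, Mon
Sep: 30 days, starts Tue → 5 of Tue, Wed
Oct: 31 days, starts Thu → 5 of Thu, Fri, Sat ✓
Nov: 30 days, starts Sun → 5 of Sun, Mon
Dec: 31 days, starts Tue → 5 of Tue, Wed, Thu
Months with five Fridays: Jan, May, Jul, Oct.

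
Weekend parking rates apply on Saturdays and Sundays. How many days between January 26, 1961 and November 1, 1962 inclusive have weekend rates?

184

January 26, 1961 is a Thursday.
That's 645 days from start to end, counting both.
645 = 7 × 92 + 1, so there are 92 full weeks plus 1 extra day.
Each full week contributes 2 weekend days (Sat, Sun): 92 × 2 = 184.
The 1 extra day is Thu — none qualify.
Total: 184 + 0 = 184.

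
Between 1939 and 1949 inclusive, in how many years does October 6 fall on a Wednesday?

2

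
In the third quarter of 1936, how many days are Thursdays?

1936-07-01 is a Wednesday.
That's 92 days from start to end, counting both.
92 = 7 × 13 + 1, so there are 13 full weeks plus 1 extra day.
Each full week contributes one Thursday: 13 so far.
The 1 extra day is Wed — none qualify.
Total: 13 + 0 = 13.

13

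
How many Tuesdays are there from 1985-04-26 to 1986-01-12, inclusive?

37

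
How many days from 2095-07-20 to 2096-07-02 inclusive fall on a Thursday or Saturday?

2095-07-20 is a Wednesday.
That's 349 days from start to end, counting both.
349 = 7 × 49 + 6, so there are 49 full weeks plus 6 extra days.
Each full week contributes 2 days from the set (Thu, Sat): 49 × 2 = 98.
The 6 extra days are Wed, Thu, Fri, Sat, Sun, Mon — 2 of them qualify.
Total: 98 + 2 = 100.

100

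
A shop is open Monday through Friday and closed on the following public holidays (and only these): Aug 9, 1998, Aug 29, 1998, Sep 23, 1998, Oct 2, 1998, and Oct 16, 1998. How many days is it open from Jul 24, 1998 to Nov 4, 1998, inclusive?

Jul 24, 1998 is a Friday.
The range spans 104 days (inclusive of both endpoints).
104 = 7 × 14 + 6, so there are 14 full weeks plus 6 extra days.
Each full week contributes 5 weekdays (Mon–Fri): 14 × 5 = 70.
The 6 extra days are Fri, Sat, Sun, Mon, Tue, Wed — 4 of them qualify.
Total: 70 + 4 = 74.
Holidays: Aug 9, 1998 (Sun); Aug 29, 1998 (Sat); Sep 23, 1998 (Wed); Oct 2, 1998 (Fri); Oct 16, 1998 (Fri).
3 of the 5 holidays fall on weekdays; the rest are weekends and were already excluded.
Business days: 74 − 3 = 71.

71 business days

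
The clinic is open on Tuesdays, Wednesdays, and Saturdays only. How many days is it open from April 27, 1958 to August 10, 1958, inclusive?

April 27, 1958 is a Sunday.
From April 27, 1958 to August 10, 1958 is 106 days inclusive.
106 = 7 × 15 + 1, so there are 15 full weeks plus 1 extra day.
Each full week contributes 3 days from the set (Tue, Wed, Sat): 15 × 3 = 45.
The 1 extra day is Sun — none qualify.
Total: 45 + 0 = 45.

45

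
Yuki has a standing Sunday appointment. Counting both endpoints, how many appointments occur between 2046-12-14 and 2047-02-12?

9

2046-12-14 is a Friday.
The range spans 61 days (inclusive of both endpoints).
61 = 7 × 8 + 5, so there are 8 full weeks plus 5 extra days.
Each full week contributes one Sunday: 8 so far.
The 5 extra days are Friday, Saturday, Sunday, Monday, Tuesday — 1 of them qualifies.
Total: 8 + 1 = 9.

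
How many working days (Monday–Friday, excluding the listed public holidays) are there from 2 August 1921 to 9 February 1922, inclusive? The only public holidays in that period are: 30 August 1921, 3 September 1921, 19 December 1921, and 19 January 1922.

135

2 August 1921 is a Tuesday.
From 2 August 1921 to 9 February 1922 is 192 days inclusive.
192 = 7 × 27 + 3, so there are 27 full weeks plus 3 extra days.
Each full week contributes 5 weekdays (Mon–Fri): 27 × 5 = 135.
The 3 extra days are Tue, Wed, Thu — 3 of them qualify.
Total: 135 + 3 = 138.
Holidays: 30 August 1921 (Tue); 3 September 1921 (Sat); 19 December 1921 (Mon); 19 January 1922 (Thu).
3 of the 4 holidays fall on weekdays; the rest are weekends and were already excluded.
Business days: 138 − 3 = 135.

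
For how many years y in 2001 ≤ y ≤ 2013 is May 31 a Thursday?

Day of week of May 31 in each year:
2001: Thu ✓, 2002: Fri, 2003: Sat, 2004: Mon, 2005: Tue, 2006: Wed, 2007: Thu ✓, 2008: Sat, 2009: Sun, 2010: Mon, 2011: Tue, 2012: Thu ✓, 2013: Fri
Thursdays: 2001, 2007, 2012.

3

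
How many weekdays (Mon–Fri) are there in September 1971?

22

Sep 1, 1971 is a Wednesday.
The range spans 30 days (inclusive of both endpoints).
30 = 7 × 4 + 2, so there are 4 full weeks plus 2 extra days.
Each full week contributes 5 weekdays (Mon–Fri): 4 × 5 = 20.
The 2 extra days are Wed, Thu — 2 of them qualify.
Total: 20 + 2 = 22.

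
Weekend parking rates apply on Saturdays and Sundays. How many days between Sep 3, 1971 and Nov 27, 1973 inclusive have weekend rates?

234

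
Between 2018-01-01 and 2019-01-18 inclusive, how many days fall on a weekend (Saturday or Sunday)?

108

2018-01-01 is a Monday.
The range spans 383 days (inclusive of both endpoints).
383 = 7 × 54 + 5, so there are 54 full weeks plus 5 extra days.
Each full week contributes 2 weekend days (Sat, Sun): 54 × 2 = 108.
The 5 extra days are Monday, Tuesday, Wednesday, Thursday, Friday — none qualify.
Total: 108 + 0 = 108.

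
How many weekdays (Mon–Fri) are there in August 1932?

23 weekdays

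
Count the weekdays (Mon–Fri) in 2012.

261

1 January 2012 is a Sunday.
From 1 January 2012 to 31 December 2012 is 366 days inclusive.
366 = 7 × 52 + 2, so there are 52 full weeks plus 2 extra days.
Each full week contributes 5 weekdays (Mon–Fri): 52 × 5 = 260.
The 2 extra days are Sun, Mon — 1 of them qualifies.
Total: 260 + 1 = 261.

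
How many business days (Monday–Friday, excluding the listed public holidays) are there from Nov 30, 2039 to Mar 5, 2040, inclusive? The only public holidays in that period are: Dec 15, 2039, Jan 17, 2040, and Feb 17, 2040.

66 business days

Nov 30, 2039 is a Wednesday.
The range spans 97 days (inclusive of both endpoints).
97 = 7 × 13 + 6, so there are 13 full weeks plus 6 extra days.
Each full week contributes 5 weekdays (Mon–Fri): 13 × 5 = 65.
The 6 extra days are Wed, Thu, Fri, Sat, Sun, Mon — 4 of them qualify.
Total: 65 + 4 = 69.
Holidays: Dec 15, 2039 (Thu); Jan 17, 2040 (Tue); Feb 17, 2040 (Fri).
All 3 holidays fall on weekdays, so subtract 3.
Business days: 69 − 3 = 66.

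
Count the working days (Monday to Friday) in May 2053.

May 1, 2053 is a Thursday.
From May 1, 2053 to May 31, 2053 is 31 days inclusive.
31 = 7 × 4 + 3, so there are 4 full weeks plus 3 extra days.
Each full week contributes 5 weekdays (Mon–Fri): 4 × 5 = 20.
The 3 extra days are Thu, Fri, Sat — 2 of them qualify.
Total: 20 + 2 = 22.

22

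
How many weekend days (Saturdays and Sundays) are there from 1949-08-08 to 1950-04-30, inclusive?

1949-08-08 is a Monday.
That's 266 days from start to end, counting both.
266 = 7 × 38, so the span is exactly 38 full weeks.
Each full week contributes 2 weekend days (Sat, Sun): 38 × 2 = 76.
Total: 76.

76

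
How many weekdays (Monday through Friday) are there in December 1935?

1935-12-01 is a Sunday.
That's 31 days from start to end, counting both.
31 = 7 × 4 + 3, so there are 4 full weeks plus 3 extra days.
Each full week contributes 5 weekdays (Mon–Fri): 4 × 5 = 20.
The 3 extra days are Sunday, Monday, Tuesday — 2 of them qualify.
Total: 20 + 2 = 22.

22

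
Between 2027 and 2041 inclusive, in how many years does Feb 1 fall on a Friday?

Day of week of February 1 in each year:
2027: Mon, 2028: Tue, 2029: Thu, 2030: Fri ✓, 2031: Sat, 2032: Sun, 2033: Tue, 2034: Wed, 2035: Thu, 2036: Fri ✓, 2037: Sun, 2038: Mon, 2039: Tue, 2040: Wed, 2041: Fri ✓
Fridays: 2030, 2036, 2041.

3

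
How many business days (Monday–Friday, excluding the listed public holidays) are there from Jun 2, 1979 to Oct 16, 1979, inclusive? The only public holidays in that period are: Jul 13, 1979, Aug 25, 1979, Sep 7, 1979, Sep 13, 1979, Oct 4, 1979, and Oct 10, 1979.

Jun 2, 1979 is a Saturday.
The range spans 137 days (inclusive of both endpoints).
137 = 7 × 19 + 4, so there are 19 full weeks plus 4 extra days.
Each full week contributes 5 weekdays (Mon–Fri): 19 × 5 = 95.
The 4 extra days are Sat, Sun, Mon, Tue — 2 of them qualify.
Total: 95 + 2 = 97.
Holidays: Jul 13, 1979 (Fri); Aug 25, 1979 (Sat); Sep 7, 1979 (Fri); Sep 13, 1979 (Thu); Oct 4, 1979 (Thu); Oct 10, 1979 (Wed).
5 of the 6 holidays fall on weekdays; the rest are weekends and were already excluded.
Business days: 97 − 5 = 92.

92 business days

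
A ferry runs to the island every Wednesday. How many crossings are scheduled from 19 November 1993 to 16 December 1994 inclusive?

19 November 1993 is a Friday.
The range spans 393 days (inclusive of both endpoints).
393 = 7 × 56 + 1, so there are 56 full weeks plus 1 extra day.
Each full week contributes one Wednesday: 56 so far.
The 1 extra day is Fri — none qualify.
Total: 56 + 0 = 56.

56 Wednesdays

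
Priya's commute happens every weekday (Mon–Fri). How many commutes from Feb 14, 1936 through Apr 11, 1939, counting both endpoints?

Feb 14, 1936 is a Friday.
The range spans 1153 days (inclusive of both endpoints).
1153 = 7 × 164 + 5, so there are 164 full weeks plus 5 extra days.
Each full week contributes 5 weekdays (Mon–Fri): 164 × 5 = 820.
The 5 extra days are Friday, Saturday, Sunday, Monday, Tuesday — 3 of them qualify.
Total: 820 + 3 = 823.

823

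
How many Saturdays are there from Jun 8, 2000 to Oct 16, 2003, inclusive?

Jun 8, 2000 is a Thursday.
That's 1226 days from start to end, counting both.
1226 = 7 × 175 + 1, so there are 175 full weeks plus 1 extra day.
Each full week contributes one Saturday: 175 so far.
The 1 extra day is Thursday — none qualify.
Total: 175 + 0 = 175.

175 Saturdays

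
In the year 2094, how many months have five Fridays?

5

A month has five Fridays exactly when Friday falls within its first (length − 28) days.
Jan: 31 days, starts Fri → 5 of Fri, Sat, Sun ✓
Feb: 28 days, starts Mon → 5 of (none)
Mar: 31 days, starts Mon → 5 of Mon, Tue, Wed
Apr: 30 days, starts Thu → 5 of Thu, Fri ✓
May: 31 days, starts Sat → 5 of Sat, Sun, Mon
Jun: 30 days, starts Tue → 5 of Tue, Wed
Jul: 31 days, starts Thu → 5 of Thu, Fri, Sat ✓
Aug: 31 days, starts Sun → 5 of Sun, Mon, Tue
Sep: 30 days, starts Wed → 5 of Wed, Thu
Oct: 31 days, starts Fri → 5 of Fri, Sat, Sun ✓
Nov: 30 days, starts Mon → 5 of Mon, Tue
Dec: 31 days, starts Wed → 5 of Wed, Thu, Fri ✓
Months with five Fridays: Jan, Apr, Jul, Oct, Dec.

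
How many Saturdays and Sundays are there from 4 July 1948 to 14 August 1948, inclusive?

12

4 July 1948 is a Sunday.
That's 42 days from start to end, counting both.
42 = 7 × 6, so the span is exactly 6 full weeks.
Each full week contributes 2 weekend days (Sat, Sun): 6 × 2 = 12.
Total: 12.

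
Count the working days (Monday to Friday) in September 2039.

22

1 September 2039 is a Thursday.
From 1 September 2039 to 30 September 2039 is 30 days inclusive.
30 = 7 × 4 + 2, so there are 4 full weeks plus 2 extra days.
Each full week contributes 5 weekdays (Mon–Fri): 4 × 5 = 20.
The 2 extra days are Thu, Fri — 2 of them qualify.
Total: 20 + 2 = 22.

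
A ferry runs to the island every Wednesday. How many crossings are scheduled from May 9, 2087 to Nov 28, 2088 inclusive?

81 Wednesdays

May 9, 2087 is a Friday.
The range spans 570 days (inclusive of both endpoints).
570 = 7 × 81 + 3, so there are 81 full weeks plus 3 extra days.
Each full week contributes one Wednesday: 81 so far.
The 3 extra days are Fri, Sat, Sun — none qualify.
Total: 81 + 0 = 81.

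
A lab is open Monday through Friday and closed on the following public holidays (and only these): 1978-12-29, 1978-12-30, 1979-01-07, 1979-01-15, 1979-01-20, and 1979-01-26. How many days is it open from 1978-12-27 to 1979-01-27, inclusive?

1978-12-27 is a Wednesday.
The range spans 32 days (inclusive of both endpoints).
32 = 7 × 4 + 4, so there are 4 full weeks plus 4 extra days.
Each full week contributes 5 weekdays (Mon–Fri): 4 × 5 = 20.
The 4 extra days are Wed, Thu, Fri, Sat — 3 of them qualify.
Total: 20 + 3 = 23.
Holidays: 1978-12-29 (Fri); 1978-12-30 (Sat); 1979-01-07 (Sun); 1979-01-15 (Mon); 1979-01-20 (Sat); 1979-01-26 (Fri).
3 of the 6 holidays fall on weekdays; the rest are weekends and were already excluded.
Business days: 23 − 3 = 20.

20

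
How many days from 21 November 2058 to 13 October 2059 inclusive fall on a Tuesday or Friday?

93

21 November 2058 is a Thursday.
The range spans 327 days (inclusive of both endpoints).
327 = 7 × 46 + 5, so there are 46 full weeks plus 5 extra days.
Each full week contributes 2 days from the set (Tue, Fri): 46 × 2 = 92.
The 5 extra days are Thursday, Friday, Saturday, Sunday, Monday — 1 of them qualifies.
Total: 92 + 1 = 93.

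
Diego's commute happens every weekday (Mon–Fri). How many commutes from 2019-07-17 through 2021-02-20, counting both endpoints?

2019-07-17 is a Wednesday.
From 2019-07-17 to 2021-02-20 is 585 days inclusive.
585 = 7 × 83 + 4, so there are 83 full weeks plus 4 extra days.
Each full week contributes 5 weekdays (Mon–Fri): 83 × 5 = 415.
The 4 extra days are Wednesday, Thursday, Friday, Saturday — 3 of them qualify.
Total: 415 + 3 = 418.

418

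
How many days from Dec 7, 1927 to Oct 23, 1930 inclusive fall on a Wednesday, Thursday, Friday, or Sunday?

Dec 7, 1927 is a Wednesday.
The range spans 1052 days (inclusive of both endpoints).
1052 = 7 × 150 + 2, so there are 150 full weeks plus 2 extra days.
Each full week contributes 4 days from the set (Wed, Thu, Fri, Sun): 150 × 4 = 600.
The 2 extra days are Wednesday, Thursday — 2 of them qualify.
Total: 600 + 2 = 602.

602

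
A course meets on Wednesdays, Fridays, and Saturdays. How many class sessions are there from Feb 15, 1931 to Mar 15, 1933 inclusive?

Feb 15, 1931 is a Sunday.
The range spans 760 days (inclusive of both endpoints).
760 = 7 × 108 + 4, so there are 108 full weeks plus 4 extra days.
Each full week contributes 3 days from the set (Wed, Fri, Sat): 108 × 3 = 324.
The 4 extra days are Sun, Mon, Tue, Wed — 1 of them qualifies.
Total: 324 + 1 = 325.

325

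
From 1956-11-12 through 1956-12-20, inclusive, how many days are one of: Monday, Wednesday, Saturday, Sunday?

22

1956-11-12 is a Monday.
The range spans 39 days (inclusive of both endpoints).
39 = 7 × 5 + 4, so there are 5 full weeks plus 4 extra days.
Each full week contributes 4 days from the set (Mon, Wed, Sat, Sun): 5 × 4 = 20.
The 4 extra days are Mon, Tue, Wed, Thu — 2 of them qualify.
Total: 20 + 2 = 22.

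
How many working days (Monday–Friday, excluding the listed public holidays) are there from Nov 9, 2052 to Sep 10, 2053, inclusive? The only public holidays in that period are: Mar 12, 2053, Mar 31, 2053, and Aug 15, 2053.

Nov 9, 2052 is a Saturday.
From Nov 9, 2052 to Sep 10, 2053 is 306 days inclusive.
306 = 7 × 43 + 5, so there are 43 full weeks plus 5 extra days.
Each full week contributes 5 weekdays (Mon–Fri): 43 × 5 = 215.
The 5 extra days are Saturday, Sunday, Monday, Tuesday, Wednesday — 3 of them qualify.
Total: 215 + 3 = 218.
Holidays: Mar 12, 2053 (Wed); Mar 31, 2053 (Mon); Aug 15, 2053 (Fri).
All 3 holidays fall on weekdays, so subtract 3.
Business days: 218 − 3 = 215.

215 working days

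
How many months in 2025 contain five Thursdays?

4

A month has five Thursdays exactly when Thursday falls within its first (length − 28) days.
Jan: 31 days, starts Wed → 5 of Wed, Thu, Fri ✓
Feb: 28 days, starts Sat → 5 of (none)
Mar: 31 days, starts Sat → 5 of Sat, Sun, Mon
Apr: 30 days, starts Tue → 5 of Tue, Wed
May: 31 days, starts Thu → 5 of Thu, Fri, Sat ✓
Jun: 30 days, starts Sun → 5 of Sun, Mon
Jul: 31 days, starts Tue → 5 of Tue, Wed, Thu ✓
Aug: 31 days, starts Fri → 5 of Fri, Sat, Sun
Sep: 30 days, starts Mon → 5 of Mon, Tue
Oct: 31 days, starts Wed → 5 of Wed, Thu, Fri ✓
Nov: 30 days, starts Sat → 5 of Sat, Sun
Dec: 31 days, starts Mon → 5 of Mon, Tue, Wed
Months with five Thursdays: Jan, May, Jul, Oct.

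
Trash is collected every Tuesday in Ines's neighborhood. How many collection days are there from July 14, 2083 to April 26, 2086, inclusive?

July 14, 2083 is a Wednesday.
That's 1018 days from start to end, counting both.
1018 = 7 × 145 + 3, so there are 145 full weeks plus 3 extra days.
Each full week contributes one Tuesday: 145 so far.
The 3 extra days are Wed, Thu, Fri — none qualify.
Total: 145 + 0 = 145.

145 Tuesdays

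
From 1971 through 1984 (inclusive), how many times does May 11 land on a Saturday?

Day of week of May 11 in each year:
1971: Tue, 1972: Thu, 1973: Fri, 1974: Sat ✓, 1975: Sun, 1976: Tue, 1977: Wed, 1978: Thu, 1979: Fri, 1980: Sun, 1981: Mon, 1982: Tue, 1983: Wed, 1984: Fri
Saturdays: 1974.

1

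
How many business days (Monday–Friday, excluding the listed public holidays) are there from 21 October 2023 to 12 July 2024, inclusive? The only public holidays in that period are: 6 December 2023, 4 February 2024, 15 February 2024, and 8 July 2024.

21 October 2023 is a Saturday.
That's 266 days from start to end, counting both.
266 = 7 × 38, so the span is exactly 38 full weeks.
Each full week contributes 5 weekdays (Mon–Fri): 38 × 5 = 190.
Total: 190.
Holidays: 6 December 2023 (Wed); 4 February 2024 (Sun); 15 February 2024 (Thu); 8 July 2024 (Mon).
3 of the 4 holidays fall on weekdays; the rest are weekends and were already excluded.
Business days: 190 − 3 = 187.

187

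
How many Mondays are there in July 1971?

4

1971-07-01 is a Thursday.
That's 31 days from start to end, counting both.
31 = 7 × 4 + 3, so there are 4 full weeks plus 3 extra days.
Each full week contributes one Monday: 4 so far.
The 3 extra days are Thursday, Friday, Saturday — none qualify.
Total: 4 + 0 = 4.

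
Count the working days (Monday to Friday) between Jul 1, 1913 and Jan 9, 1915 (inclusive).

399

Jul 1, 1913 is a Tuesday.
From Jul 1, 1913 to Jan 9, 1915 is 558 days inclusive.
558 = 7 × 79 + 5, so there are 79 full weeks plus 5 extra days.
Each full week contributes 5 weekdays (Mon–Fri): 79 × 5 = 395.
The 5 extra days are Tuesday, Wednesday, Thursday, Friday, Saturday — 4 of them qualify.
Total: 395 + 4 = 399.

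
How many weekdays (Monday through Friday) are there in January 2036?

23 weekdays

Jan 1, 2036 is a Tuesday.
That's 31 days from start to end, counting both.
31 = 7 × 4 + 3, so there are 4 full weeks plus 3 extra days.
Each full week contributes 5 weekdays (Mon–Fri): 4 × 5 = 20.
The 3 extra days are Tue, Wed, Thu — 3 of them qualify.
Total: 20 + 3 = 23.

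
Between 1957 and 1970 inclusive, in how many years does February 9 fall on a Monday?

Day of week of February 9 in each year:
1957: Sat, 1958: Sun, 1959: Mon ✓, 1960: Tue, 1961: Thu, 1962: Fri, 1963: Sat, 1964: Sun, 1965: Tue, 1966: Wed, 1967: Thu, 1968: Fri, 1969: Sun, 1970: Mon ✓
Mondays: 1959, 1970.

2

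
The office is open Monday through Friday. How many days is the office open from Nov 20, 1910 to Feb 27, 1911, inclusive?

Nov 20, 1910 is a Sunday.
From Nov 20, 1910 to Feb 27, 1911 is 100 days inclusive.
100 = 7 × 14 + 2, so there are 14 full weeks plus 2 extra days.
Each full week contributes 5 weekdays (Mon–Fri): 14 × 5 = 70.
The 2 extra days are Sunday, Monday — 1 of them qualifies.
Total: 70 + 1 = 71.

71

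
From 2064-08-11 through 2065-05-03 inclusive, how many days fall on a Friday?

38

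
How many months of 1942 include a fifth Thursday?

A month has five Thursdays exactly when Thursday falls within its first (length − 28) days.
Jan: 31 days, starts Thu → 5 of Thu, Fri, Sat ✓
Feb: 28 days, starts Sun → 5 of (none)
Mar: 31 days, starts Sun → 5 of Sun, Mon, Tue
Apr: 30 days, starts Wed → 5 of Wed, Thu ✓
May: 31 days, starts Fri → 5 of Fri, Sat, Sun
Jun: 30 days, starts Mon → 5 of Mon, Tue
Jul: 31 days, starts Wed → 5 of Wed, Thu, Fri ✓
Aug: 31 days, starts Sat → 5 of Sat, Sun, Mon
Sep: 30 days, starts Tue → 5 of Tue, Wed
Oct: 31 days, starts Thu → 5 of Thu, Fri, Sat ✓
Nov: 30 days, starts Sun → 5 of Sun, Mon
Dec: 31 days, starts Tue → 5 of Tue, Wed, Thu ✓
Months with five Thursdays: Jan, Apr, Jul, Oct, Dec.

5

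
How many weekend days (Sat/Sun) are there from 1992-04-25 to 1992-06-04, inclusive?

1992-04-25 is a Saturday.
The range spans 41 days (inclusive of both endpoints).
41 = 7 × 5 + 6, so there are 5 full weeks plus 6 extra days.
Each full week contributes 2 weekend days (Sat, Sun): 5 × 2 = 10.
The 6 extra days are Sat, Sun, Mon, Tue, Wed, Thu — 2 of them qualify.
Total: 10 + 2 = 12.

12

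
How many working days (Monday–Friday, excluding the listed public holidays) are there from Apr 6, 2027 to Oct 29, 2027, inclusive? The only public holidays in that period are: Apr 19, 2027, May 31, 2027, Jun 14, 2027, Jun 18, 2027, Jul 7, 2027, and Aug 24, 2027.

143

Apr 6, 2027 is a Tuesday.
That's 207 days from start to end, counting both.
207 = 7 × 29 + 4, so there are 29 full weeks plus 4 extra days.
Each full week contributes 5 weekdays (Mon–Fri): 29 × 5 = 145.
The 4 extra days are Tuesday, Wednesday, Thursday, Friday — 4 of them qualify.
Total: 145 + 4 = 149.
Holidays: Apr 19, 2027 (Mon); May 31, 2027 (Mon); Jun 14, 2027 (Mon); Jun 18, 2027 (Fri); Jul 7, 2027 (Wed); Aug 24, 2027 (Tue).
All 6 holidays fall on weekdays, so subtract 6.
Business days: 149 − 6 = 143.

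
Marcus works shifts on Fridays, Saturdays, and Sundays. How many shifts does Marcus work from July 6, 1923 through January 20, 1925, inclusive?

243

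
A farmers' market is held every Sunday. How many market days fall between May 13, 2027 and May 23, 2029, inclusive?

106

May 13, 2027 is a Thursday.
The range spans 742 days (inclusive of both endpoints).
742 = 7 × 106, so the span is exactly 106 full weeks.
Each full week contributes one Sunday: 106 so far.
Total: 106.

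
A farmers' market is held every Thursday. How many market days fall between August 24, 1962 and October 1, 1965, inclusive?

August 24, 1962 is a Friday.
The range spans 1135 days (inclusive of both endpoints).
1135 = 7 × 162 + 1, so there are 162 full weeks plus 1 extra day.
Each full week contributes one Thursday: 162 so far.
The 1 extra day is Fri — none qualify.
Total: 162 + 0 = 162.

162 Thursdays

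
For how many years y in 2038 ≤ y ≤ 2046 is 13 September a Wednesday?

Day of week of September 13 in each year:
2038: Mon, 2039: Tue, 2040: Thu, 2041: Fri, 2042: Sat, 2043: Sun, 2044: Tue, 2045: Wed ✓, 2046: Thu
Wednesdays: 2045.

1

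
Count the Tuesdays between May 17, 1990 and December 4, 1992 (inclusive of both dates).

133

May 17, 1990 is a Thursday.
The range spans 933 days (inclusive of both endpoints).
933 = 7 × 133 + 2, so there are 133 full weeks plus 2 extra days.
Each full week contributes one Tuesday: 133 so far.
The 2 extra days are Thursday, Friday — none qualify.
Total: 133 + 0 = 133.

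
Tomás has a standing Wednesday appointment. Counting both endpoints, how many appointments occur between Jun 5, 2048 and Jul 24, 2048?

7

Jun 5, 2048 is a Friday.
From Jun 5, 2048 to Jul 24, 2048 is 50 days inclusive.
50 = 7 × 7 + 1, so there are 7 full weeks plus 1 extra day.
Each full week contributes one Wednesday: 7 so far.
The 1 extra day is Friday — none qualify.
Total: 7 + 0 = 7.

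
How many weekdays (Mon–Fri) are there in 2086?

261 weekdays

1 January 2086 is a Tuesday.
That's 365 days from start to end, counting both.
365 = 7 × 52 + 1, so there are 52 full weeks plus 1 extra day.
Each full week contributes 5 weekdays (Mon–Fri): 52 × 5 = 260.
The 1 extra day is Tuesday — 1 of them qualifies.
Total: 260 + 1 = 261.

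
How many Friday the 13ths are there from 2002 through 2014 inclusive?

Friday-the-13ths by year:
2002: Sep, Dec
2003: Jun
2004: Feb, Aug
2005: May
2006: Jan, Oct
2007: Apr, Jul
2008: Jun
2009: Feb, Mar, Nov
2010: Aug
2011: May
2012: Jan, Apr, Jul
2013: Sep, Dec
2014: Jun

22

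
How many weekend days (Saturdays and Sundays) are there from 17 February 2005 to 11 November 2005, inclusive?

76

17 February 2005 is a Thursday.
The range spans 268 days (inclusive of both endpoints).
268 = 7 × 38 + 2, so there are 38 full weeks plus 2 extra days.
Each full week contributes 2 weekend days (Sat, Sun): 38 × 2 = 76.
The 2 extra days are Thu, Fri — none qualify.
Total: 76 + 0 = 76.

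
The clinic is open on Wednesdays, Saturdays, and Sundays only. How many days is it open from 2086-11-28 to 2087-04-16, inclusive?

2086-11-28 is a Thursday.
The range spans 140 days (inclusive of both endpoints).
140 = 7 × 20, so the span is exactly 20 full weeks.
Each full week contributes 3 days from the set (Wed, Sat, Sun): 20 × 3 = 60.

60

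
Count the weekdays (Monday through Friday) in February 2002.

20 weekdays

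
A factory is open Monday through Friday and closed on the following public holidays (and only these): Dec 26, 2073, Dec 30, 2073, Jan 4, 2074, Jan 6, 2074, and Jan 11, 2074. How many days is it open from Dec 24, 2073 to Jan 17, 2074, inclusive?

15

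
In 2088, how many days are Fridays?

53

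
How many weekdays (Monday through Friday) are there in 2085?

2085-01-01 is a Monday.
From 2085-01-01 to 2085-12-31 is 365 days inclusive.
365 = 7 × 52 + 1, so there are 52 full weeks plus 1 extra day.
Each full week contributes 5 weekdays (Mon–Fri): 52 × 5 = 260.
The 1 extra day is Monday — 1 of them qualifies.
Total: 260 + 1 = 261.

261 weekdays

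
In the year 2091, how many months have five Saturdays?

4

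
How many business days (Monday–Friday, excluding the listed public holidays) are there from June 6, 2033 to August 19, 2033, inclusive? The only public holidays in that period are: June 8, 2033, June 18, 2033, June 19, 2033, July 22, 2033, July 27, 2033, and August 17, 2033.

51 business days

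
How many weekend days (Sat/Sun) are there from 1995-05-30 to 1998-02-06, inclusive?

1995-05-30 is a Tuesday.
That's 984 days from start to end, counting both.
984 = 7 × 140 + 4, so there are 140 full weeks plus 4 extra days.
Each full week contributes 2 weekend days (Sat, Sun): 140 × 2 = 280.
The 4 extra days are Tue, Wed, Thu, Fri — none qualify.
Total: 280 + 0 = 280.

280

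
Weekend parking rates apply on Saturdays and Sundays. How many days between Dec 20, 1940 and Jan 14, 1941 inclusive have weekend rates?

8

Dec 20, 1940 is a Friday.
The range spans 26 days (inclusive of both endpoints).
26 = 7 × 3 + 5, so there are 3 full weeks plus 5 extra days.
Each full week contributes 2 weekend days (Sat, Sun): 3 × 2 = 6.
The 5 extra days are Friday, Saturday, Sunday, Monday, Tuesday — 2 of them qualify.
Total: 6 + 2 = 8.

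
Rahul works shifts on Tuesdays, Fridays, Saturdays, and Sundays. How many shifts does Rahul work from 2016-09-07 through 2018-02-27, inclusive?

308

2016-09-07 is a Wednesday.
That's 539 days from start to end, counting both.
539 = 7 × 77, so the span is exactly 77 full weeks.
Each full week contributes 4 days from the set (Tue, Fri, Sat, Sun): 77 × 4 = 308.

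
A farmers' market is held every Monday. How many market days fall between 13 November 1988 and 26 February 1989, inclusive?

13 November 1988 is a Sunday.
That's 106 days from start to end, counting both.
106 = 7 × 15 + 1, so there are 15 full weeks plus 1 extra day.
Each full week contributes one Monday: 15 so far.
The 1 extra day is Sunday — none qualify.
Total: 15 + 0 = 15.

15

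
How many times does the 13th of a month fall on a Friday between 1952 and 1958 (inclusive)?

12

Friday-the-13ths by year:
1952: Jun
1953: Feb, Mar, Nov
1954: Aug
1955: May
1956: Jan, Apr, Jul
1957: Sep, Dec
1958: Jun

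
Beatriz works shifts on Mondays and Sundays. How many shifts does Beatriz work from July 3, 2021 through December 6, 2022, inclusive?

July 3, 2021 is a Saturday.
That's 522 days from start to end, counting both.
522 = 7 × 74 + 4, so there are 74 full weeks plus 4 extra days.
Each full week contributes 2 days from the set (Mon, Sun): 74 × 2 = 148.
The 4 extra days are Sat, Sun, Mon, Tue — 2 of them qualify.
Total: 148 + 2 = 150.

150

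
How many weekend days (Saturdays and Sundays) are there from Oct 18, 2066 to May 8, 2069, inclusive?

Oct 18, 2066 is a Monday.
The range spans 934 days (inclusive of both endpoints).
934 = 7 × 133 + 3, so there are 133 full weeks plus 3 extra days.
Each full week contributes 2 weekend days (Sat, Sun): 133 × 2 = 266.
The 3 extra days are Monday, Tuesday, Wednesday — none qualify.
Total: 266 + 0 = 266.

266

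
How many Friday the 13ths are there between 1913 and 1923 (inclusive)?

Friday-the-13ths by year:
1913: Jun
1914: Feb, Mar, Nov
1915: Aug
1916: Oct
1917: Apr, Jul
1918: Sep, Dec
1919: Jun
1920: Feb, Aug
1921: May
1922: Jan, Oct
1923: Apr, Jul

18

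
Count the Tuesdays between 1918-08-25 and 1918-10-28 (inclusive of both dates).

1918-08-25 is a Sunday.
That's 65 days from start to end, counting both.
65 = 7 × 9 + 2, so there are 9 full weeks plus 2 extra days.
Each full week contributes one Tuesday: 9 so far.
The 2 extra days are Sun, Mon — none qualify.
Total: 9 + 0 = 9.

9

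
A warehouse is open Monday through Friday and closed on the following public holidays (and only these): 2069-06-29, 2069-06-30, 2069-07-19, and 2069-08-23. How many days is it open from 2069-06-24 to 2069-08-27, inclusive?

2069-06-24 is a Monday.
From 2069-06-24 to 2069-08-27 is 65 days inclusive.
65 = 7 × 9 + 2, so there are 9 full weeks plus 2 extra days.
Each full week contributes 5 weekdays (Mon–Fri): 9 × 5 = 45.
The 2 extra days are Mon, Tue — 2 of them qualify.
Total: 45 + 2 = 47.
Holidays: 2069-06-29 (Sat); 2069-06-30 (Sun); 2069-07-19 (Fri); 2069-08-23 (Fri).
2 of the 4 holidays fall on weekdays; the rest are weekends and were already excluded.
Business days: 47 − 2 = 45.

45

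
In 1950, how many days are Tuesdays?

52

Jan 1, 1950 is a Sunday.
From Jan 1, 1950 to Dec 31, 1950 is 365 days inclusive.
365 = 7 × 52 + 1, so there are 52 full weeks plus 1 extra day.
Each full week contributes one Tuesday: 52 so far.
The 1 extra day is Sun — none qualify.
Total: 52 + 0 = 52.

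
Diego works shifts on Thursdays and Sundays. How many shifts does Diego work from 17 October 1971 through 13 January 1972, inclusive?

17 October 1971 is a Sunday.
That's 89 days from start to end, counting both.
89 = 7 × 12 + 5, so there are 12 full weeks plus 5 extra days.
Each full week contributes 2 days from the set (Thu, Sun): 12 × 2 = 24.
The 5 extra days are Sunday, Monday, Tuesday, Wednesday, Thursday — 2 of them qualify.
Total: 24 + 2 = 26.

26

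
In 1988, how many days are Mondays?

1 January 1988 is a Friday.
The range spans 366 days (inclusive of both endpoints).
366 = 7 × 52 + 2, so there are 52 full weeks plus 2 extra days.
Each full week contributes one Monday: 52 so far.
The 2 extra days are Fri, Sat — none qualify.
Total: 52 + 0 = 52.

52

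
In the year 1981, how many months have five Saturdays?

A month has five Saturdays exactly when Saturday falls within its first (length − 28) days.
Jan: 31 days, starts Thu → 5 of Thu, Fri, Sat ✓
Feb: 28 days, starts Sun → 5 of (none)
Mar: 31 days, starts Sun → 5 of Sun, Mon, Tue
Apr: 30 days, starts Wed → 5 of Wed, Thu
May: 31 days, starts Fri → 5 of Fri, Sat, Sun ✓
Jun: 30 days, starts Mon → 5 of Mon, Tue
Jul: 31 days, starts Wed → 5 of Wed, Thu, Fri
Aug: 31 days, starts Sat → 5 of Sat, Sun, Mon ✓
Sep: 30 days, starts Tue → 5 of Tue, Wed
Oct: 31 days, starts Thu → 5 of Thu, Fri, Sat ✓
Nov: 30 days, starts Sun → 5 of Sun, Mon
Dec: 31 days, starts Tue → 5 of Tue, Wed, Thu
Months with five Saturdays: Jan, May, Aug, Oct.

4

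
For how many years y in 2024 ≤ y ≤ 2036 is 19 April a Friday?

2

Day of week of April 19 in each year:
2024: Fri ✓, 2025: Sat, 2026: Sun, 2027: Mon, 2028: Wed, 2029: Thu, 2030: Fri ✓, 2031: Sat, 2032: Mon, 2033: Tue, 2034: Wed, 2035: Thu, 2036: Sat
Fridays: 2024, 2030.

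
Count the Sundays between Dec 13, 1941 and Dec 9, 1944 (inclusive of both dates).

156

Dec 13, 1941 is a Saturday.
From Dec 13, 1941 to Dec 9, 1944 is 1093 days inclusive.
1093 = 7 × 156 + 1, so there are 156 full weeks plus 1 extra day.
Each full week contributes one Sunday: 156 so far.
The 1 extra day is Saturday — none qualify.
Total: 156 + 0 = 156.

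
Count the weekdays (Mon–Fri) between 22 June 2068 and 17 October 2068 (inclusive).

84

22 June 2068 is a Friday.
That's 118 days from start to end, counting both.
118 = 7 × 16 + 6, so there are 16 full weeks plus 6 extra days.
Each full week contributes 5 weekdays (Mon–Fri): 16 × 5 = 80.
The 6 extra days are Fri, Sat, Sun, Mon, Tue, Wed — 4 of them qualify.
Total: 80 + 4 = 84.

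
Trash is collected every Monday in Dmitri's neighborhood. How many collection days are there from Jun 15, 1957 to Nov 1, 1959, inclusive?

Jun 15, 1957 is a Saturday.
The range spans 870 days (inclusive of both endpoints).
870 = 7 × 124 + 2, so there are 124 full weeks plus 2 extra days.
Each full week contributes one Monday: 124 so far.
The 2 extra days are Saturday, Sunday — none qualify.
Total: 124 + 0 = 124.

124 Mondays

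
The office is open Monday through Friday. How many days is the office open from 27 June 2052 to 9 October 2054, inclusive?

27 June 2052 is a Thursday.
From 27 June 2052 to 9 October 2054 is 835 days inclusive.
835 = 7 × 119 + 2, so there are 119 full weeks plus 2 extra days.
Each full week contributes 5 weekdays (Mon–Fri): 119 × 5 = 595.
The 2 extra days are Thursday, Friday — 2 of them qualify.
Total: 595 + 2 = 597.

597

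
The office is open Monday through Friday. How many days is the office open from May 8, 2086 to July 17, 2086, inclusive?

51

May 8, 2086 is a Wednesday.
The range spans 71 days (inclusive of both endpoints).
71 = 7 × 10 + 1, so there are 10 full weeks plus 1 extra day.
Each full week contributes 5 weekdays (Mon–Fri): 10 × 5 = 50.
The 1 extra day is Wednesday — 1 of them qualifies.
Total: 50 + 1 = 51.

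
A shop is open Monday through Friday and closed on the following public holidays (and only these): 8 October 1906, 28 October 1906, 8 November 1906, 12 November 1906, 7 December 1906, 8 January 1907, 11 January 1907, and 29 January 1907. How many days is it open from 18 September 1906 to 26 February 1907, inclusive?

18 September 1906 is a Tuesday.
That's 162 days from start to end, counting both.
162 = 7 × 23 + 1, so there are 23 full weeks plus 1 extra day.
Each full week contributes 5 weekdays (Mon–Fri): 23 × 5 = 115.
The 1 extra day is Tuesday — 1 of them qualifies.
Total: 115 + 1 = 116.
Holidays: 8 October 1906 (Mon); 28 October 1906 (Sun); 8 November 1906 (Thu); 12 November 1906 (Mon); 7 December 1906 (Fri); 8 January 1907 (Tue); 11 January 1907 (Fri); 29 January 1907 (Tue).
7 of the 8 holidays fall on weekdays; the rest are weekends and were already excluded.
Business days: 116 − 7 = 109.

109 business days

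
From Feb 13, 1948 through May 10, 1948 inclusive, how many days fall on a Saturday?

Feb 13, 1948 is a Friday.
The range spans 88 days (inclusive of both endpoints).
88 = 7 × 12 + 4, so there are 12 full weeks plus 4 extra days.
Each full week contributes one Saturday: 12 so far.
The 4 extra days are Friday, Saturday, Sunday, Monday — 1 of them qualifies.
Total: 12 + 1 = 13.

13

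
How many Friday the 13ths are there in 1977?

The 13th falls on a Friday when the month's 13th has weekday Fri.
Jan 13 is Thu; Feb 13 is Sun; Mar 13 is Sun; Apr 13 is Wed; May 13 is Fri ✓; Jun 13 is Mon; Jul 13 is Wed; Aug 13 is Sat; Sep 13 is Tue; Oct 13 is Thu; Nov 13 is Sun; Dec 13 is Tue.
Friday the 13ths: May.

1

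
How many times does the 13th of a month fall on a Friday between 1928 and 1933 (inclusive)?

12

Friday-the-13ths by year:
1928: Jan, Apr, Jul
1929: Sep, Dec
1930: Jun
1931: Feb, Mar, Nov
1932: May
1933: Jan, Oct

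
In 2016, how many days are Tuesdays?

52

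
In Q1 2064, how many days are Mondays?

13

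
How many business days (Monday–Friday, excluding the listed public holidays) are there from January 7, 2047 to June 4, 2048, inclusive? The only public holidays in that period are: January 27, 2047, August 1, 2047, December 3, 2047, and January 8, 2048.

366 business days

January 7, 2047 is a Monday.
From January 7, 2047 to June 4, 2048 is 515 days inclusive.
515 = 7 × 73 + 4, so there are 73 full weeks plus 4 extra days.
Each full week contributes 5 weekdays (Mon–Fri): 73 × 5 = 365.
The 4 extra days are Monday, Tuesday, Wednesday, Thursday — 4 of them qualify.
Total: 365 + 4 = 369.
Holidays: January 27, 2047 (Sun); August 1, 2047 (Thu); December 3, 2047 (Tue); January 8, 2048 (Wed).
3 of the 4 holidays fall on weekdays; the rest are weekends and were already excluded.
Business days: 369 − 3 = 366.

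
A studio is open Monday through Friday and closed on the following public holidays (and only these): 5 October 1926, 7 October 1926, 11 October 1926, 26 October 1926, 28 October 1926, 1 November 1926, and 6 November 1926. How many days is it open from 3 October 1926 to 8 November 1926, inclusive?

20 working days

3 October 1926 is a Sunday.
From 3 October 1926 to 8 November 1926 is 37 days inclusive.
37 = 7 × 5 + 2, so there are 5 full weeks plus 2 extra days.
Each full week contributes 5 weekdays (Mon–Fri): 5 × 5 = 25.
The 2 extra days are Sun, Mon — 1 of them qualifies.
Total: 25 + 1 = 26.
Holidays: 5 October 1926 (Tue); 7 October 1926 (Thu); 11 October 1926 (Mon); 26 October 1926 (Tue); 28 October 1926 (Thu); 1 November 1926 (Mon); 6 November 1926 (Sat).
6 of the 7 holidays fall on weekdays; the rest are weekends and were already excluded.
Business days: 26 − 6 = 20.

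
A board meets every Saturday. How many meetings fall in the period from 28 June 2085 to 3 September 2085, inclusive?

10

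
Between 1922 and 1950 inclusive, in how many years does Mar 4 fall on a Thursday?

4

Day of week of March 4 in each year:
1922: Sat, 1923: Sun, 1924: Tue, 1925: Wed, 1926: Thu ✓, 1927: Fri, 1928: Sun, 1929: Mon, 1930: Tue, 1931: Wed, 1932: Fri, 1933: Sat, 1934: Sun, 1935: Mon, 1936: Wed, 1937: Thu ✓, 1938: Fri, 1939: Sat, 1940: Mon, 1941: Tue, 1942: Wed, 1943: Thu ✓, 1944: Sat, 1945: Sun, 1946: Mon, 1947: Tue, 1948: Thu ✓, 1949: Fri, 1950: Sat
Thursdays: 1926, 1937, 1943, 1948.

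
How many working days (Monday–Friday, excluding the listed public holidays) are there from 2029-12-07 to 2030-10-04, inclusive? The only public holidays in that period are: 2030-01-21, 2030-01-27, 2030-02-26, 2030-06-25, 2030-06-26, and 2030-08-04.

2029-12-07 is a Friday.
The range spans 302 days (inclusive of both endpoints).
302 = 7 × 43 + 1, so there are 43 full weeks plus 1 extra day.
Each full week contributes 5 weekdays (Mon–Fri): 43 × 5 = 215.
The 1 extra day is Friday — 1 of them qualifies.
Total: 215 + 1 = 216.
Holidays: 2030-01-21 (Mon); 2030-01-27 (Sun); 2030-02-26 (Tue); 2030-06-25 (Tue); 2030-06-26 (Wed); 2030-08-04 (Sun).
4 of the 6 holidays fall on weekdays; the rest are weekends and were already excluded.
Business days: 216 − 4 = 212.

212 working days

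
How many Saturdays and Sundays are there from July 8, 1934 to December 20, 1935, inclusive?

July 8, 1934 is a Sunday.
The range spans 531 days (inclusive of both endpoints).
531 = 7 × 75 + 6, so there are 75 full weeks plus 6 extra days.
Each full week contributes 2 weekend days (Sat, Sun): 75 × 2 = 150.
The 6 extra days are Sun, Mon, Tue, Wed, Thu, Fri — 1 of them qualifies.
Total: 150 + 1 = 151.

151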